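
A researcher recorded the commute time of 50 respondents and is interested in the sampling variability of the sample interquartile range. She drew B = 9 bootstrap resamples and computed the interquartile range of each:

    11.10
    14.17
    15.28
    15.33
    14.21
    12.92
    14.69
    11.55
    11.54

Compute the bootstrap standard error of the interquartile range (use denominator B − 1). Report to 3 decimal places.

SE* = 1.680

Bootstrap SE is the standard deviation of the 9 replicate interquartile ranges.
Mean of replicates: (11.10 + 14.17 + 15.28 + 15.33 + 14.21 + 12.92 + 14.69 + 11.55 + 11.54) / 9 = 120.7900 / 9 = 13.4211
Sum of squared deviations: (−2.3211)² + (+0.7489)² + (+1.8589)² + (+1.9089)² + (+0.7889)² + (−0.5011)² + (+1.2689)² + (−1.8711)² + (−1.8811)² = 22.5709
Variance = 22.5709 / 8 = 2.8214
SE* = √2.8214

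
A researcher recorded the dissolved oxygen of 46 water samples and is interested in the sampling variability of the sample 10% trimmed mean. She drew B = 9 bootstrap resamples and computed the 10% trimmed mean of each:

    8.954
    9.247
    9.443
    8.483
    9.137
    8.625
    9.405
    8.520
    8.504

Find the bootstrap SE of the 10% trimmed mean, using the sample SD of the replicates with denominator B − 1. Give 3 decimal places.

Bootstrap SE is the standard deviation of the 9 replicate 10% trimmed means.
Mean of replicates: (8.954 + 9.247 + 9.443 + 8.483 + 9.137 + 8.625 + 9.405 + 8.520 + 8.504) / 9 = 80.3180 / 9 = 8.9242
Sum of squared deviations: (+0.0298)² + (+0.3228)² + (+0.5188)² + (−0.4412)² + (+0.2128)² + (−0.2992)² + (+0.4808)² + (−0.4042)² + (−0.4202)² = 1.2748
Variance = 1.2748 / 8 = 0.1594
SE* = √0.1594

SE* = 0.399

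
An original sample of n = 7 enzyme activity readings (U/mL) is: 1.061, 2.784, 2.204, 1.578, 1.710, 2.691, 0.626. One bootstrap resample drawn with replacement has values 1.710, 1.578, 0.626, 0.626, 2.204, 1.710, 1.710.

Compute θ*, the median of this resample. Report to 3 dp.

θ* = 1.710

Sorted: 0.626, 0.626, 1.578, 1.710, 1.710, 1.710, 2.204
Median = middle value = 1.710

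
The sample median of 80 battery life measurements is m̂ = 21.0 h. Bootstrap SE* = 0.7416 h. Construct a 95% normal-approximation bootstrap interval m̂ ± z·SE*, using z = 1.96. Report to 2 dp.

Margin = 1.96 × 0.7416 = 1.454
Interval: 21.0 ± 1.454

(19.55, 22.45)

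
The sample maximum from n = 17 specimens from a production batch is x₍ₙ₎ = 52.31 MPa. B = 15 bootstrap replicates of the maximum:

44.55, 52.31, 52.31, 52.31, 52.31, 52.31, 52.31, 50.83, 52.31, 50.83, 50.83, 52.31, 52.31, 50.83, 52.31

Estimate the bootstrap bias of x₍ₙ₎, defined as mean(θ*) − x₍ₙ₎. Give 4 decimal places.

mean(θ*) = (44.55 + 52.31 + 52.31 + 52.31 + 52.31 + 52.31 + 52.31 + 50.83 + 52.31 + 50.83 + 50.83 + 52.31 + 52.31 + 50.83 + 52.31) / 15 = 51.39800
bias = 51.39800 − 52.31

bias = −0.9120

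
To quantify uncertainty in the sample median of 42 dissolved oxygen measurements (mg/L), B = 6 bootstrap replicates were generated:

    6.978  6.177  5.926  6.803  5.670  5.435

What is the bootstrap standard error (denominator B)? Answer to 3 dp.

SE* = 0.563

Bootstrap SE is the standard deviation of the 6 replicate medians.
Mean of replicates: (6.978 + 6.177 + 5.926 + 6.803 + 5.670 + 5.435) / 6 = 36.9890 / 6 = 6.1648
Sum of squared deviations: (+0.8132)² + (+0.0122)² + (−0.2388)² + (+0.6382)² + (−0.4948)² + (−0.7298)² = 1.9032
Variance = 1.9032 / 6 = 0.3172
SE* = √0.3172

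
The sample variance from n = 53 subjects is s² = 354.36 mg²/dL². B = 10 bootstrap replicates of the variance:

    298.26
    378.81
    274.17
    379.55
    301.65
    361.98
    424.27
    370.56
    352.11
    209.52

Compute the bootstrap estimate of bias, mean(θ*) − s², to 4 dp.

bias = −19.2720

mean(θ*) = (298.26 + 378.81 + 274.17 + 379.55 + 301.65 + 361.98 + 424.27 + 370.56 + 352.11 + 209.52) / 10 = 335.08800
bias = 335.08800 − 354.36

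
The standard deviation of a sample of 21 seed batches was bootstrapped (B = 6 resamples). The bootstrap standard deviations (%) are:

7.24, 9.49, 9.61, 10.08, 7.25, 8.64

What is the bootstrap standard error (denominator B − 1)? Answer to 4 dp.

Bootstrap SE is the standard deviation of the 6 replicate standard deviations.
Mean of replicates: (7.24 + 9.49 + 9.61 + 10.08 + 7.25 + 8.64) / 6 = 52.31000 / 6 = 8.71833
Sum of squared deviations: (−1.47833)² + (+0.77167)² + (+0.89167)² + (+1.36167)² + (−1.46833)² + (−0.07833)² = 7.59228
Variance = 7.59228 / 5 = 1.51846
SE* = √1.51846

SE* = 1.2323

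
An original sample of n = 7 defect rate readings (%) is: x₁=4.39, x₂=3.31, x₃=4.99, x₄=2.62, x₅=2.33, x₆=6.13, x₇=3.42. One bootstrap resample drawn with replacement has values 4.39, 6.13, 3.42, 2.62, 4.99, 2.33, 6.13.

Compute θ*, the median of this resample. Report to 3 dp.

θ* = 4.390

Sorted: 2.33, 2.62, 3.42, 4.39, 4.99, 6.13, 6.13
Median = middle value = 4.390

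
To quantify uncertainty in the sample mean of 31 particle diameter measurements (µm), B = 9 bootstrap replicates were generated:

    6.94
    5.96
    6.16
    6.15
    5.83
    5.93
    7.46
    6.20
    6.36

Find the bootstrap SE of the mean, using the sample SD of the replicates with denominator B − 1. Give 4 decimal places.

Bootstrap SE is the standard deviation of the 9 replicate means.
Mean of replicates: (6.94 + 5.96 + 6.16 + 6.15 + 5.83 + 5.93 + 7.46 + 6.20 + 6.36) / 9 = 56.99000 / 9 = 6.33222
Sum of squared deviations: (+0.60778)² + (−0.37222)² + (−0.17222)² + (−0.18222)² + (−0.50222)² + (−0.40222)² + (+1.12778)² + (−0.13222)² + (+0.02778)² = 2.27496
Variance = 2.27496 / 8 = 0.28437
SE* = √0.28437

SE* = 0.5333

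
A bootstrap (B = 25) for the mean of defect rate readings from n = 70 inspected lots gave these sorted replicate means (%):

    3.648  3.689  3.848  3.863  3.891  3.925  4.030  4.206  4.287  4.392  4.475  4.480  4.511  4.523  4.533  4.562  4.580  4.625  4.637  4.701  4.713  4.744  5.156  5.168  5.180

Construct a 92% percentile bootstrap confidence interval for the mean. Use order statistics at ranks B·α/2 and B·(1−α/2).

(3.648, 5.168)

α = 0.08; lower rank = 25 × 0.040 = 1; upper rank = 25 × 0.960 = 24.
The 1st smallest replicate is 3.648; the 24th is 5.168.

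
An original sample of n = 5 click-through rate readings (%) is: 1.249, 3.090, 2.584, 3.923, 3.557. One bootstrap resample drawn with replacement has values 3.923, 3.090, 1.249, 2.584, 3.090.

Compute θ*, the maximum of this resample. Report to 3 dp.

θ* = 3.923

Maximum = 3.923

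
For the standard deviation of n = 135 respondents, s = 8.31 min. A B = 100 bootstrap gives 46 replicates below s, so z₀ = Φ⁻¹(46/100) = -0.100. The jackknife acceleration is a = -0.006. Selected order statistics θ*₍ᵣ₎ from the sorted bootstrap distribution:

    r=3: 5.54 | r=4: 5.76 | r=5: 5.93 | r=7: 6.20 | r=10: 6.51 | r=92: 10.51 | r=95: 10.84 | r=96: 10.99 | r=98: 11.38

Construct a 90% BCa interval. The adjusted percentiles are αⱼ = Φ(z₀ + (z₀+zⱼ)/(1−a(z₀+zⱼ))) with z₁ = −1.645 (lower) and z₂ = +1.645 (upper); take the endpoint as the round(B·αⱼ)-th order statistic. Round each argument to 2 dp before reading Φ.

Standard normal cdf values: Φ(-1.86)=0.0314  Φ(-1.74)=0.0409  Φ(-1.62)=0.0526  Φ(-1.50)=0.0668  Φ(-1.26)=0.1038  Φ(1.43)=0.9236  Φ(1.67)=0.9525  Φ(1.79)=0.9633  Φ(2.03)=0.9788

(5.54, 10.51)

Lower: z₀ + z₁ = -0.100 + (-1.645) = -1.745; 1 − a(z₀+z₁) = 1 − (-0.006)(-1.745) = 0.9895; argument = -0.100 + (-1.745)/0.9895 = -1.8635 → -1.86.
α₁ = Φ(-1.86) = 0.0314; rank = round(100 × 0.0314) = 3; θ*₍3₎ = 5.54.
Upper: z₀ + z₂ = 1.545; 1 − a(z₀+z₂) = 1.0093; argument = 1.4308 → 1.43; α₂ = 0.9236; rank = 92; θ*₍92₎ = 10.51.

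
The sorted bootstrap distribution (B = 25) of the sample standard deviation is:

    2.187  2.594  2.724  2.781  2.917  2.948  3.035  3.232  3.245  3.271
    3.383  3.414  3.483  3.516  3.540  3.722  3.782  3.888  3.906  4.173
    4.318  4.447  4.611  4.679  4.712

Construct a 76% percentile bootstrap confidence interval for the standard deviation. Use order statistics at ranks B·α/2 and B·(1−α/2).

(2.724, 4.447)

α = 0.24; lower rank = 25 × 0.120 = 3; upper rank = 25 × 0.880 = 22.
The 3rd smallest replicate is 2.724; the 22nd is 4.447.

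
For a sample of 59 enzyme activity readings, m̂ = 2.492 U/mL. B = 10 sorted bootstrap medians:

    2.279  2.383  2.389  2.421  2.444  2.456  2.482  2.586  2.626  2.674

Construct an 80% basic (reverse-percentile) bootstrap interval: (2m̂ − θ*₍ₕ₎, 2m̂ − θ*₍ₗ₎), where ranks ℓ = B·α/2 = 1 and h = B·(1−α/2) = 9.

(2.358, 2.705)

Percentile endpoints at ranks 1 and 9: θ*₍1₎ = 2.279, θ*₍9₎ = 2.626.
Basic interval reflects these around m̂:
  lower = 2 × 2.492 − 2.626 = 2.358
  upper = 2 × 2.492 − 2.279 = 2.705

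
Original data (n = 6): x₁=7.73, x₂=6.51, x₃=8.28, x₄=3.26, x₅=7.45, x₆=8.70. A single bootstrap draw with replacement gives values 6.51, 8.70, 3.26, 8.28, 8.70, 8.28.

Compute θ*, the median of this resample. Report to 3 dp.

Sorted: 3.26, 6.51, 8.28, 8.28, 8.70, 8.70
Median = average of the two middle values = 8.280

θ* = 8.280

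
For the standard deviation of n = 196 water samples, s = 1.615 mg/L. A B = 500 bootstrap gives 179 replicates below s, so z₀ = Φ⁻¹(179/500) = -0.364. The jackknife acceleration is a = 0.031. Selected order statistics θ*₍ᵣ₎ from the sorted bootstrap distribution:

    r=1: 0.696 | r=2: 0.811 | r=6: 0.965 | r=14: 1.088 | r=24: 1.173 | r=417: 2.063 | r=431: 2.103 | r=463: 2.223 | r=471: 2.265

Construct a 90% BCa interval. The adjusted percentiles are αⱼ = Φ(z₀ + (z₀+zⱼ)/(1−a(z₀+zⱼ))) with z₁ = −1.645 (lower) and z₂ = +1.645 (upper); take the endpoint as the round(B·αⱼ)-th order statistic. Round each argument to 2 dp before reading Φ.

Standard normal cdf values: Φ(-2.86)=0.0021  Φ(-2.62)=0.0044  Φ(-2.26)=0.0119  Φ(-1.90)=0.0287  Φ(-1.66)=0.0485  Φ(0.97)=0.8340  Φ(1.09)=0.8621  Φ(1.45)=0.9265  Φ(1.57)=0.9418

Lower: z₀ + z₁ = -0.364 + (-1.645) = -2.009; 1 − a(z₀+z₁) = 1 − (0.031)(-2.009) = 1.0623; argument = -0.364 + (-2.009)/1.0623 = -2.2552 → -2.26.
α₁ = Φ(-2.26) = 0.0119; rank = round(500 × 0.0119) = 6; θ*₍6₎ = 0.965.
Upper: z₀ + z₂ = 1.281; 1 − a(z₀+z₂) = 0.9603; argument = 0.9700 → 0.97; α₂ = 0.8340; rank = 417; θ*₍417₎ = 2.063.

(0.965, 2.063)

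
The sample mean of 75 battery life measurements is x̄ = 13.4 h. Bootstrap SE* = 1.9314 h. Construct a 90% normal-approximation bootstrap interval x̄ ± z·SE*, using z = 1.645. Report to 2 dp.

Margin = 1.645 × 1.9314 = 3.177
Interval: 13.4 ± 3.177

(10.22, 16.58)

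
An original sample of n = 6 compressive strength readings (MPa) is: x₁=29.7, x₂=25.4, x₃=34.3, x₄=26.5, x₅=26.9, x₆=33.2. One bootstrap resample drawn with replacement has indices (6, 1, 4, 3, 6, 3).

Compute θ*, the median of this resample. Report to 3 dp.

Resample values: 33.2, 29.7, 26.5, 34.3, 33.2, 34.3.
Sorted: 26.5, 29.7, 33.2, 33.2, 34.3, 34.3
Median = average of the two middle values = 33.200

θ* = 33.200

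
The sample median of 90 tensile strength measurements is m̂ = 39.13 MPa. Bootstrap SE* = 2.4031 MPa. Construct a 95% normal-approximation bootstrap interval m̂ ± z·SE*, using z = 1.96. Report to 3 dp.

(34.420, 43.840)

Margin = 1.96 × 2.4031 = 4.7101
Interval: 39.13 ± 4.7101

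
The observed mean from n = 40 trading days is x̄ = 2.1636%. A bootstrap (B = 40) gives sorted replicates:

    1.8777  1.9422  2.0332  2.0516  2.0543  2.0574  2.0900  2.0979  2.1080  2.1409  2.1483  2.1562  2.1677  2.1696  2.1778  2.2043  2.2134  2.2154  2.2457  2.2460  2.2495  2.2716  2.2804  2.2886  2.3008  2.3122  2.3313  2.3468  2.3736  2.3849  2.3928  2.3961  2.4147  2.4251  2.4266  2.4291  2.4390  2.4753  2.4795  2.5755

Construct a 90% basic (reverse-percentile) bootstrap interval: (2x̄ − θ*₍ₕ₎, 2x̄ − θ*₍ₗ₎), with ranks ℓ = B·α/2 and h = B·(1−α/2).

(1.8519, 2.3850)

Percentile endpoints at ranks 2 and 38: θ*₍2₎ = 1.9422, θ*₍38₎ = 2.4753.
Basic interval reflects these around x̄:
  lower = 2 × 2.1636 − 2.4753 = 1.8519
  upper = 2 × 2.1636 − 1.9422 = 2.3850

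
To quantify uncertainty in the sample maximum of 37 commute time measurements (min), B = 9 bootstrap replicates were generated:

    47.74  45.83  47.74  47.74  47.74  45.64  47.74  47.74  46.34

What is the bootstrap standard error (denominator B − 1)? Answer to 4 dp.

Bootstrap SE is the standard deviation of the 9 replicate maximums.
Mean of replicates: (47.74 + 45.83 + 47.74 + 47.74 + 47.74 + 45.64 + 47.74 + 47.74 + 46.34) / 9 = 424.25000 / 9 = 47.13889
Sum of squared deviations: (+0.60111)² + (−1.30889)² + (+0.60111)² + (+0.60111)² + (+0.60111)² + (−1.49889)² + (+0.60111)² + (+0.60111)² + (−0.79889)² = 6.76609
Variance = 6.76609 / 8 = 0.84576
SE* = √0.84576

SE* = 0.9197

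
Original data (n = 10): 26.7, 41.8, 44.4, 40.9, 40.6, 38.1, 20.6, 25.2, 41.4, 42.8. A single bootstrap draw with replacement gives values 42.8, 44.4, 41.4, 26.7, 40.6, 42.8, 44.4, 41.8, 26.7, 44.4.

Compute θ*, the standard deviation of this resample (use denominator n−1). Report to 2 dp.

θ* = 6.92

Mean = 39.6000; sum of squared deviations = 431.5000
s² = 431.5000 / 9 = 47.9444
s = √47.9444 = 6.92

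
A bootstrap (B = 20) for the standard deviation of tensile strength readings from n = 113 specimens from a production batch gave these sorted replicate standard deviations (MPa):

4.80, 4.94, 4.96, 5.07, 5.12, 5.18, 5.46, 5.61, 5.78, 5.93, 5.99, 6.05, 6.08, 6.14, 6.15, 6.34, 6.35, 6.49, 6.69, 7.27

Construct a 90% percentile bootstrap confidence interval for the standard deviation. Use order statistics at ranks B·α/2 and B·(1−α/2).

(4.80, 6.69)

α = 0.10; lower rank = 20 × 0.050 = 1; upper rank = 20 × 0.950 = 19.
The 1st smallest replicate is 4.80; the 19th is 6.69.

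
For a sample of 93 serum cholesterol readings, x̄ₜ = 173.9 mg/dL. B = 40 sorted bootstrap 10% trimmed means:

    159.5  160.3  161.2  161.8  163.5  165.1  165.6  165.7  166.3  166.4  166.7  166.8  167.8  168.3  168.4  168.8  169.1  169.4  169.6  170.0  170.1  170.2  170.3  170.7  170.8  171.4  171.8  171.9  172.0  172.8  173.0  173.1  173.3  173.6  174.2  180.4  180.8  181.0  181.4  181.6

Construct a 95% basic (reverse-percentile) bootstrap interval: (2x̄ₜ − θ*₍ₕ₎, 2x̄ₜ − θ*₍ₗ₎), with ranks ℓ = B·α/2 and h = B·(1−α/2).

(166.4, 188.3)

Percentile endpoints at ranks 1 and 39: θ*₍1₎ = 159.5, θ*₍39₎ = 181.4.
Basic interval reflects these around x̄ₜ:
  lower = 2 × 173.9 − 181.4 = 166.4
  upper = 2 × 173.9 − 159.5 = 188.3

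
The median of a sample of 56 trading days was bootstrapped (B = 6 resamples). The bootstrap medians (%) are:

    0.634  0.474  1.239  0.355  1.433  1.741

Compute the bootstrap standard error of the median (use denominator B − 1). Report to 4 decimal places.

SE* = 0.5688

Bootstrap SE is the standard deviation of the 6 replicate medians.
Mean of replicates: (0.634 + 0.474 + 1.239 + 0.355 + 1.433 + 1.741) / 6 = 5.87600 / 6 = 0.97933
Sum of squared deviations: (−0.34533)² + (−0.50533)² + (+0.25967)² + (−0.62433)² + (+0.45367)² + (+0.76167)² = 1.61779
Variance = 1.61779 / 5 = 0.32356
SE* = √0.32356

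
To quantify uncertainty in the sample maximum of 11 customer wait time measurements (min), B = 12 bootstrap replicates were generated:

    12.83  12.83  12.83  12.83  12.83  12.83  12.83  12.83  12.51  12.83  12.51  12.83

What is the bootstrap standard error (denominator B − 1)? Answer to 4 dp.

Bootstrap SE is the standard deviation of the 12 replicate maximums.
Mean of replicates: (12.83 + 12.83 + 12.83 + 12.83 + 12.83 + 12.83 + 12.83 + 12.83 + 12.51 + 12.83 + 12.51 + 12.83) / 12 = 153.32000 / 12 = 12.77667
Sum of squared deviations: (+0.05333)² + (+0.05333)² + (+0.05333)² + (+0.05333)² + (+0.05333)² + (+0.05333)² + (+0.05333)² + (+0.05333)² + (−0.26667)² + (+0.05333)² + (−0.26667)² + (+0.05333)² = 0.17067
Variance = 0.17067 / 11 = 0.01552
SE* = √0.01552

SE* = 0.1246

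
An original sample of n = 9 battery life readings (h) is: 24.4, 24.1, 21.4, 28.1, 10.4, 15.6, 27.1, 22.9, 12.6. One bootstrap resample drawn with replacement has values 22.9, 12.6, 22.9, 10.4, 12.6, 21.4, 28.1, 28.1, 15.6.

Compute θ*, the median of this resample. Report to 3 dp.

Sorted: 10.4, 12.6, 12.6, 15.6, 21.4, 22.9, 22.9, 28.1, 28.1
Median = middle value = 21.400

θ* = 21.400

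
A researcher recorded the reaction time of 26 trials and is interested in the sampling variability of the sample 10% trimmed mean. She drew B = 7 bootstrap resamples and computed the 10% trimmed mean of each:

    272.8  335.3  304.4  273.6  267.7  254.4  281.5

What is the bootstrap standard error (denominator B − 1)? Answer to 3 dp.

SE* = 27.170

Bootstrap SE is the standard deviation of the 7 replicate 10% trimmed means.
Mean of replicates: (272.8 + 335.3 + 304.4 + 273.6 + 267.7 + 254.4 + 281.5) / 7 = 1989.7000 / 7 = 284.2429
Sum of squared deviations: (−11.4429)² + (+51.0571)² + (+20.1571)² + (−10.6429)² + (−16.5429)² + (−29.8429)² + (−2.7429)² = 4429.1371
Variance = 4429.1371 / 6 = 738.1895
SE* = √738.1895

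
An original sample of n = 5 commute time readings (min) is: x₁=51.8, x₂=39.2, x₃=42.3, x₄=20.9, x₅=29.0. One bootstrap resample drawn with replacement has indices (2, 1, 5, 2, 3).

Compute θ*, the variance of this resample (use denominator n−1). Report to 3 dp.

Resample values: 39.2, 51.8, 29.0, 39.2, 42.3.
Mean = 40.3000; sum of squared deviations = 266.3600
s² = 266.3600 / 4 = 66.5900

θ* = 66.590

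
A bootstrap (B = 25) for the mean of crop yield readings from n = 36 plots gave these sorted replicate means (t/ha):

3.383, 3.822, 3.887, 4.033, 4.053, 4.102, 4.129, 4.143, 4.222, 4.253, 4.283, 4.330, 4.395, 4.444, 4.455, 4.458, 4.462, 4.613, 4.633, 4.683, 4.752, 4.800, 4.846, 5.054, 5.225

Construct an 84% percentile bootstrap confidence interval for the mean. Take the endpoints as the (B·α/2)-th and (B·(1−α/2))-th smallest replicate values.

α = 0.16; lower rank = 25 × 0.080 = 2; upper rank = 25 × 0.920 = 23.
The 2nd smallest replicate is 3.822; the 23rd is 4.846.

(3.822, 4.846)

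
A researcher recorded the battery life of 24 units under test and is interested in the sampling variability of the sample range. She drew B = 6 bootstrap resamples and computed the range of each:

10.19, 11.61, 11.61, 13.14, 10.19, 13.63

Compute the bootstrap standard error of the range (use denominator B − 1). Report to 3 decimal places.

Bootstrap SE is the standard deviation of the 6 replicate ranges.
Mean of replicates: (10.19 + 11.61 + 11.61 + 13.14 + 10.19 + 13.63) / 6 = 70.3700 / 6 = 11.7283
Sum of squared deviations: (−1.5383)² + (−0.1183)² + (−0.1183)² + (+1.4117)² + (−1.5383)² + (+1.9017)² = 10.3701
Variance = 10.3701 / 5 = 2.0740
SE* = √2.0740

SE* = 1.440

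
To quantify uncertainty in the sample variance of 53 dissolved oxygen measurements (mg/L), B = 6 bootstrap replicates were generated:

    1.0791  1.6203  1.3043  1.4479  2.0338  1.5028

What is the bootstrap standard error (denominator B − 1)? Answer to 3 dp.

Bootstrap SE is the standard deviation of the 6 replicate variances.
Mean of replicates: (1.0791 + 1.6203 + 1.3043 + 1.4479 + 2.0338 + 1.5028) / 6 = 8.98820 / 6 = 1.49803
Sum of squared deviations: (−0.41893)² + (+0.12227)² + (−0.19373)² + (−0.05013)² + (+0.53577)² + (+0.00477)² = 0.51757
Variance = 0.51757 / 5 = 0.10351
SE* = √0.10351

SE* = 0.322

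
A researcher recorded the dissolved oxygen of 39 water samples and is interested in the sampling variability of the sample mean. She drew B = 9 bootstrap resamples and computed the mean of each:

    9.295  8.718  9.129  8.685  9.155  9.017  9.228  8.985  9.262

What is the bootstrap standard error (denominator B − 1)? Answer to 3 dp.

Bootstrap SE is the standard deviation of the 9 replicate means.
Mean of replicates: (9.295 + 8.718 + 9.129 + 8.685 + 9.155 + 9.017 + 9.228 + 8.985 + 9.262) / 9 = 81.4740 / 9 = 9.0527
Sum of squared deviations: (+0.2423)² + (−0.3347)² + (+0.0763)² + (−0.3677)² + (+0.1023)² + (−0.0357)² + (+0.1753)² + (−0.0677)² + (+0.2093)² = 0.4026
Variance = 0.4026 / 8 = 0.0503
SE* = √0.0503

SE* = 0.224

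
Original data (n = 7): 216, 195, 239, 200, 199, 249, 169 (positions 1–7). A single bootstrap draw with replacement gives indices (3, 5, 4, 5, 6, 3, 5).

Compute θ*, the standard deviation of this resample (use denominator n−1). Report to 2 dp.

θ* = 23.27

Resample values: 239, 199, 200, 199, 249, 239, 199.
Mean = 217.7143; sum of squared deviations = 3249.4286
s² = 3249.4286 / 6 = 541.5714
s = √541.5714 = 23.27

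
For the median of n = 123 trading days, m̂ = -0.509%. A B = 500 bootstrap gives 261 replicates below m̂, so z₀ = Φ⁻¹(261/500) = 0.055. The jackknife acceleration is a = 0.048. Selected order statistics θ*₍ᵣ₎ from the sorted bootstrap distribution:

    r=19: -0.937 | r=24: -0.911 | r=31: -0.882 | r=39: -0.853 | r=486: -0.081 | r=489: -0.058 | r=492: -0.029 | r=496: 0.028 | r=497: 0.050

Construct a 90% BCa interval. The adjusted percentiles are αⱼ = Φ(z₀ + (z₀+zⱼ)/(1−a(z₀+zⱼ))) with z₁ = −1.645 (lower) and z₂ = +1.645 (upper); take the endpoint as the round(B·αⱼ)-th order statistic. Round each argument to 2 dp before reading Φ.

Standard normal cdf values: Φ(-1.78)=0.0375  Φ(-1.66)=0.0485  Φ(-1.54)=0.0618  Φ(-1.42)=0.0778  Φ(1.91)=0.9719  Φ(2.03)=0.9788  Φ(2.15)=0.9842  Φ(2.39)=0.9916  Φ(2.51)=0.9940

Lower: z₀ + z₁ = 0.055 + (-1.645) = -1.590; 1 − a(z₀+z₁) = 1 − (0.048)(-1.590) = 1.0763; argument = 0.055 + (-1.590)/1.0763 = -1.4223 → -1.42.
α₁ = Φ(-1.42) = 0.0778; rank = round(500 × 0.0778) = 39; θ*₍39₎ = -0.853.
Upper: z₀ + z₂ = 1.700; 1 − a(z₀+z₂) = 0.9184; argument = 1.9060 → 1.91; α₂ = 0.9719; rank = 486; θ*₍486₎ = -0.081.

(-0.853, -0.081)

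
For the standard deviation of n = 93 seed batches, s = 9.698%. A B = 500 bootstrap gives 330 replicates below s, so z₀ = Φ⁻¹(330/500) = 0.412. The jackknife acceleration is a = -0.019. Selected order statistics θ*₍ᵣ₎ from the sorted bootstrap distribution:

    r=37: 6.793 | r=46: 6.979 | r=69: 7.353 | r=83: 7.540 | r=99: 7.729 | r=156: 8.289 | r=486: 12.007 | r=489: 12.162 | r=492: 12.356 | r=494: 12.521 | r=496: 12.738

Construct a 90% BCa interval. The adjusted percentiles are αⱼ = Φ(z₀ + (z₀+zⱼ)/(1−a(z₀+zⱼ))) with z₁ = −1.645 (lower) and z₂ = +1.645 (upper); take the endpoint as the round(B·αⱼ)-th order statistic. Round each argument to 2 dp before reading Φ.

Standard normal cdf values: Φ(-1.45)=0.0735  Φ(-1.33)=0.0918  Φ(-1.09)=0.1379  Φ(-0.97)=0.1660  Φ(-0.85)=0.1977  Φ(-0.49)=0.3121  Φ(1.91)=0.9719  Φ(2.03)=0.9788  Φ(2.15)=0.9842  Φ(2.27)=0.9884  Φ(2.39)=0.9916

(7.729, 12.738)

Lower: z₀ + z₁ = 0.412 + (-1.645) = -1.233; 1 − a(z₀+z₁) = 1 − (-0.019)(-1.233) = 0.9766; argument = 0.412 + (-1.233)/0.9766 = -0.8506 → -0.85.
α₁ = Φ(-0.85) = 0.1977; rank = round(500 × 0.1977) = 99; θ*₍99₎ = 7.729.
Upper: z₀ + z₂ = 2.057; 1 − a(z₀+z₂) = 1.0391; argument = 2.3916 → 2.39; α₂ = 0.9916; rank = 496; θ*₍496₎ = 12.738.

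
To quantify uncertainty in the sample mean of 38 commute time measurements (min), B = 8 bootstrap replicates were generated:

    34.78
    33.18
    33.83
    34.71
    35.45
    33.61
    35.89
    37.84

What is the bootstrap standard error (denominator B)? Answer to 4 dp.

SE* = 1.4028

Bootstrap SE is the standard deviation of the 8 replicate means.
Mean of replicates: (34.78 + 33.18 + 33.83 + 34.71 + 35.45 + 33.61 + 35.89 + 37.84) / 8 = 279.29000 / 8 = 34.91125
Sum of squared deviations: (−0.13125)² + (−1.73125)² + (−1.08125)² + (−0.20125)² + (+0.53875)² + (−1.30125)² + (+0.97875)² + (+2.92875)² = 15.74309
Variance = 15.74309 / 8 = 1.96789
SE* = √1.96789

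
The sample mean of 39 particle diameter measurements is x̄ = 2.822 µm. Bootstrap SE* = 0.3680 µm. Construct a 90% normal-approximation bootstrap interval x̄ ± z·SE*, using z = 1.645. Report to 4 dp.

Margin = 1.645 × 0.3680 = 0.60536
Interval: 2.822 ± 0.60536

(2.2166, 3.4274)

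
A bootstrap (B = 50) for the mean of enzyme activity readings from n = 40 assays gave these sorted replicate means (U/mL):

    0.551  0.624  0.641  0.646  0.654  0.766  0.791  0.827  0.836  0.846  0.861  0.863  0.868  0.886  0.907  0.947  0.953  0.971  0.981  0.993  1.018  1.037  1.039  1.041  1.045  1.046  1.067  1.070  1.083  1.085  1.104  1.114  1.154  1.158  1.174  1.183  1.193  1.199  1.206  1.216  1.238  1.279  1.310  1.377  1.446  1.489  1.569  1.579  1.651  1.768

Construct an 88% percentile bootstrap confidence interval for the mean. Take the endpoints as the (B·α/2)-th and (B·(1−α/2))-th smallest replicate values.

α = 0.12; lower rank = 50 × 0.060 = 3; upper rank = 50 × 0.940 = 47.
The 3rd smallest replicate is 0.641; the 47th is 1.569.

(0.641, 1.569)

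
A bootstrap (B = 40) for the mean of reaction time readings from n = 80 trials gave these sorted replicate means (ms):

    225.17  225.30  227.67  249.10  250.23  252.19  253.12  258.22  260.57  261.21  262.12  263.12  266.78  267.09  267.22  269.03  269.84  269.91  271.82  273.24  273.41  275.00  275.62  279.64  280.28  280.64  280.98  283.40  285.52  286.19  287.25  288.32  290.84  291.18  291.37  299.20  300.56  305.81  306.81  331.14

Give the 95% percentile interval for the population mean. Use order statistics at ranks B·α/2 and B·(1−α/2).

(225.17, 306.81)

α = 0.05; lower rank = 40 × 0.025 = 1; upper rank = 40 × 0.975 = 39.
The 1st smallest replicate is 225.17; the 39th is 306.81.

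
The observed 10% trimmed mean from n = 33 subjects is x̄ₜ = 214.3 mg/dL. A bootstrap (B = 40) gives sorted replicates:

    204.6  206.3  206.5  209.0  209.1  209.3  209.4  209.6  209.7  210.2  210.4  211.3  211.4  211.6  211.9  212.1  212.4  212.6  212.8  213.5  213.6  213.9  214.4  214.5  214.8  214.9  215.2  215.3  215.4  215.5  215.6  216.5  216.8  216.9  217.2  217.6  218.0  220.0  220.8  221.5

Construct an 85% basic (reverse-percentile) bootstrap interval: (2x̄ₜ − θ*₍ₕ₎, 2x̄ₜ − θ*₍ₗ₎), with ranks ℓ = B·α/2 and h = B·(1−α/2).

(210.6, 222.1)

Percentile endpoints at ranks 3 and 37: θ*₍3₎ = 206.5, θ*₍37₎ = 218.0.
Basic interval reflects these around x̄ₜ:
  lower = 2 × 214.3 − 218.0 = 210.6
  upper = 2 × 214.3 − 206.5 = 222.1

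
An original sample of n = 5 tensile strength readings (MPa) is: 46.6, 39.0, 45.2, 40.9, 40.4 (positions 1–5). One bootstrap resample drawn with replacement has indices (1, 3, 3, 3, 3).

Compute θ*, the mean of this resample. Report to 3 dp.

θ* = 45.480

Resample values: 46.6, 45.2, 45.2, 45.2, 45.2.
Mean = (46.6 + 45.2 + 45.2 + 45.2 + 45.2) / 5 = 227.40 / 5 = 45.480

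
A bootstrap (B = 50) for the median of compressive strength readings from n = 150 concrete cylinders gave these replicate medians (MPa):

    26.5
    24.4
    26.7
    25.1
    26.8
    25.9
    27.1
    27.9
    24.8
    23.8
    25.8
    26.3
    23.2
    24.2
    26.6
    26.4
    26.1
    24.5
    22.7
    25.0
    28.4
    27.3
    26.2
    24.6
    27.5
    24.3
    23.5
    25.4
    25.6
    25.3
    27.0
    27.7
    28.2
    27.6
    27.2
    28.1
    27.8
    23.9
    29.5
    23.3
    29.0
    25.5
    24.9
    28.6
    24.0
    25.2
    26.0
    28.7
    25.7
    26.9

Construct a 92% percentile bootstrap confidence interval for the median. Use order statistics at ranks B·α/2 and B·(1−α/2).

(23.2, 28.7)

Sorted replicates: 22.7, 23.2, 23.3, 23.5, 23.8, 23.9, 24.0, 24.2, 24.3, 24.4, 24.5, 24.6, 24.8, 24.9, 25.0, 25.1, 25.2, 25.3, 25.4, 25.5, 25.6, 25.7, 25.8, 25.9, 26.0, 26.1, 26.2, 26.3, 26.4, 26.5, 26.6, 26.7, 26.8, 26.9, 27.0, 27.1, 27.2, 27.3, 27.5, 27.6, 27.7, 27.8, 27.9, 28.1, 28.2, 28.4, 28.6, 28.7, 29.0, 29.5
α = 0.08; lower rank = 50 × 0.040 = 2; upper rank = 50 × 0.960 = 48.
The 2nd smallest replicate is 23.2; the 48th is 28.7.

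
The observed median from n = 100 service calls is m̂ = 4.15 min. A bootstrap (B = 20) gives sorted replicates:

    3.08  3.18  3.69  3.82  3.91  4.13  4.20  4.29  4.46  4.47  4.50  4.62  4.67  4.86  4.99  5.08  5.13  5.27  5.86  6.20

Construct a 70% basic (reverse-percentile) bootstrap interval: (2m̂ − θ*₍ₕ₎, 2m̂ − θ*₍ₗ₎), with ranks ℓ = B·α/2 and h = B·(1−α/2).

(3.17, 4.61)

Percentile endpoints at ranks 3 and 17: θ*₍3₎ = 3.69, θ*₍17₎ = 5.13.
Basic interval reflects these around m̂:
  lower = 2 × 4.15 − 5.13 = 3.17
  upper = 2 × 4.15 − 3.69 = 4.61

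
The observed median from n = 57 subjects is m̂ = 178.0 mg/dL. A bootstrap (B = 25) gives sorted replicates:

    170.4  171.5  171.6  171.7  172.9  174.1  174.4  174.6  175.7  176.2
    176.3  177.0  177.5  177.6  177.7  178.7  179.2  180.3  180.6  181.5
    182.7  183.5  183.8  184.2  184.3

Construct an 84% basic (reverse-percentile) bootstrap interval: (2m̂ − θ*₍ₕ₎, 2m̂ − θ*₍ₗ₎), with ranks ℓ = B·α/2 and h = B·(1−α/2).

Percentile endpoints at ranks 2 and 23: θ*₍2₎ = 171.5, θ*₍23₎ = 183.8.
Basic interval reflects these around m̂:
  lower = 2 × 178.0 − 183.8 = 172.2
  upper = 2 × 178.0 − 171.5 = 184.5

(172.2, 184.5)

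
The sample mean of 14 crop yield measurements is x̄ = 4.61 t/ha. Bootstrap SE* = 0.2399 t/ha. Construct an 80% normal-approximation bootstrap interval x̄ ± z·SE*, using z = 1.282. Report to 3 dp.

(4.302, 4.918)

Margin = 1.282 × 0.2399 = 0.3076
Interval: 4.61 ± 0.3076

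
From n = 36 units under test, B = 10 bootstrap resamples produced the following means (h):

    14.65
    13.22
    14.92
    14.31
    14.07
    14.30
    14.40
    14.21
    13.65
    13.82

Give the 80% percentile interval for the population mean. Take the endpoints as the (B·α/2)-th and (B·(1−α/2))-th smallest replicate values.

Sorted replicates: 13.22, 13.65, 13.82, 14.07, 14.21, 14.30, 14.31, 14.40, 14.65, 14.92
α = 0.20; lower rank = 10 × 0.100 = 1; upper rank = 10 × 0.900 = 9.
The 1st smallest replicate is 13.22; the 9th is 14.65.

(13.22, 14.65)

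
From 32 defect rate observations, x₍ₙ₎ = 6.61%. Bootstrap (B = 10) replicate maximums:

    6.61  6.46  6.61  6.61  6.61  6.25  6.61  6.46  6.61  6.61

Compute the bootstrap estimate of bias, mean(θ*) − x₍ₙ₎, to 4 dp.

bias = −0.0660

mean(θ*) = (6.61 + 6.46 + 6.61 + 6.61 + 6.61 + 6.25 + 6.61 + 6.46 + 6.61 + 6.61) / 10 = 6.54400
bias = 6.54400 − 6.61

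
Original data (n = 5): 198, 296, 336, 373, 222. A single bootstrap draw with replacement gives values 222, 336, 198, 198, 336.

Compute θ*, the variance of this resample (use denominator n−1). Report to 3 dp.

θ* = 5166.000

Mean = 258.0000; sum of squared deviations = 20664.0000
s² = 20664.0000 / 4 = 5166.0000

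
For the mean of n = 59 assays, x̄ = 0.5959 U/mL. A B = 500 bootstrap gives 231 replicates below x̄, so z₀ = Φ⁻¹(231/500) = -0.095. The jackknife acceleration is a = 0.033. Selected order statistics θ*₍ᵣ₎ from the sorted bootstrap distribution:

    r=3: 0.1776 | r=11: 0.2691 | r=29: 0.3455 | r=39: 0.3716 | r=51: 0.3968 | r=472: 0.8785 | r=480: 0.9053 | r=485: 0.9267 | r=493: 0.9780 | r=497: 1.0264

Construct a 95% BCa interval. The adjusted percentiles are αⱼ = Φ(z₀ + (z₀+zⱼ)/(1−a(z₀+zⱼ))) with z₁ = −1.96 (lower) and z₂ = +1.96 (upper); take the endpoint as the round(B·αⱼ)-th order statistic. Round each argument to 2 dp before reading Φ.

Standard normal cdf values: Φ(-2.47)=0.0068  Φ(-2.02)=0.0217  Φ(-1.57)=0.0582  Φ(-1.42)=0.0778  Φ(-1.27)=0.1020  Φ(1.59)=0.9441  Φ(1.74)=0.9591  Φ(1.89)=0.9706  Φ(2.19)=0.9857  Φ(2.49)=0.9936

(0.2691, 0.9267)

Lower: z₀ + z₁ = -0.095 + (-1.960) = -2.055; 1 − a(z₀+z₁) = 1 − (0.033)(-2.055) = 1.0678; argument = -0.095 + (-2.055)/1.0678 = -2.0195 → -2.02.
α₁ = Φ(-2.02) = 0.0217; rank = round(500 × 0.0217) = 11; θ*₍11₎ = 0.2691.
Upper: z₀ + z₂ = 1.865; 1 − a(z₀+z₂) = 0.9385; argument = 1.8923 → 1.89; α₂ = 0.9706; rank = 485; θ*₍485₎ = 0.9267.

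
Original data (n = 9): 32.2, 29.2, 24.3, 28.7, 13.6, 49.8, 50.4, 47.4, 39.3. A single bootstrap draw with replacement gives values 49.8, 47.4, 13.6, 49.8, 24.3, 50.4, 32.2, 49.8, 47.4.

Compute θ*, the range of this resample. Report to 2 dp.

Range = 50.4 − 13.6 = 36.80

θ* = 36.80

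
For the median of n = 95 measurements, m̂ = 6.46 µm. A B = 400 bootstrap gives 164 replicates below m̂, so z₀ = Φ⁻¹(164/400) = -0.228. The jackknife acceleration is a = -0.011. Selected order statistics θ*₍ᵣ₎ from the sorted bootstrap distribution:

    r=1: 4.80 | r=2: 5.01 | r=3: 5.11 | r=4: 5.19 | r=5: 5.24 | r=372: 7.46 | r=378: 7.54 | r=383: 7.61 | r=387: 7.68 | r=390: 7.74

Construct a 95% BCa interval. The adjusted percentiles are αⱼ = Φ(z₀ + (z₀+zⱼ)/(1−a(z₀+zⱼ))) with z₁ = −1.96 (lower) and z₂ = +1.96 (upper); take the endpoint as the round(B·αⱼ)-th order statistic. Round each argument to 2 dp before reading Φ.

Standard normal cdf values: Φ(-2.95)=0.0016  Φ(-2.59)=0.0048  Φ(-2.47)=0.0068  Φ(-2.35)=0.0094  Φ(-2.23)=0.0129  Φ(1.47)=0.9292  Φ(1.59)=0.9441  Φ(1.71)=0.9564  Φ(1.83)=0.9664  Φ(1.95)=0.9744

(5.11, 7.46)

Lower: z₀ + z₁ = -0.228 + (-1.960) = -2.188; 1 − a(z₀+z₁) = 1 − (-0.011)(-2.188) = 0.9759; argument = -0.228 + (-2.188)/0.9759 = -2.4700 → -2.47.
α₁ = Φ(-2.47) = 0.0068; rank = round(400 × 0.0068) = 3; θ*₍3₎ = 5.11.
Upper: z₀ + z₂ = 1.732; 1 − a(z₀+z₂) = 1.0191; argument = 1.4716 → 1.47; α₂ = 0.9292; rank = 372; θ*₍372₎ = 7.46.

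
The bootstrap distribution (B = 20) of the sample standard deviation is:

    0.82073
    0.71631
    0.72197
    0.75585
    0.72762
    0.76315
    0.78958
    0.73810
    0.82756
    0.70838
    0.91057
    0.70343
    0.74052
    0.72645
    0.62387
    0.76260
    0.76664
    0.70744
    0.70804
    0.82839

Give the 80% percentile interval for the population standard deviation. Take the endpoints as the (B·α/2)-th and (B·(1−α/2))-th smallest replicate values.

Sorted replicates: 0.62387, 0.70343, 0.70744, 0.70804, 0.70838, 0.71631, 0.72197, 0.72645, 0.72762, 0.73810, 0.74052, 0.75585, 0.76260, 0.76315, 0.76664, 0.78958, 0.82073, 0.82756, 0.82839, 0.91057
α = 0.20; lower rank = 20 × 0.100 = 2; upper rank = 20 × 0.900 = 18.
The 2nd smallest replicate is 0.70343; the 18th is 0.82756.

(0.70343, 0.82756)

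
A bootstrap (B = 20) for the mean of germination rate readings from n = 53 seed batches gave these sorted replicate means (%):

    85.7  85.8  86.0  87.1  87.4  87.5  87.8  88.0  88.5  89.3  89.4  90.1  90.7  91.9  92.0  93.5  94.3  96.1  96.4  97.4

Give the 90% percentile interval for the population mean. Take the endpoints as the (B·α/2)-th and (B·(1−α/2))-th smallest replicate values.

(85.7, 96.4)

α = 0.10; lower rank = 20 × 0.050 = 1; upper rank = 20 × 0.950 = 19.
The 1st smallest replicate is 85.7; the 19th is 96.4.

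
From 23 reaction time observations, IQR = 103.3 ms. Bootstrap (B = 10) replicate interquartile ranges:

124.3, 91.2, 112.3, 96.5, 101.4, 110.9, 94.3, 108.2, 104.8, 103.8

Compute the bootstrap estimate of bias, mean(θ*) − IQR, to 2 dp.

mean(θ*) = (124.3 + 91.2 + 112.3 + 96.5 + 101.4 + 110.9 + 94.3 + 108.2 + 104.8 + 103.8) / 10 = 104.770
bias = 104.770 − 103.3

bias = +1.47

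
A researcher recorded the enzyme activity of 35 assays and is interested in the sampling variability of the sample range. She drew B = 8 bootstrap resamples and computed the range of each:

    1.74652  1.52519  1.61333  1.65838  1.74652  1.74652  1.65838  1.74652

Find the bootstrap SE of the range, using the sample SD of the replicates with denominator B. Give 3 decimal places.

Bootstrap SE is the standard deviation of the 8 replicate ranges.
Mean of replicates: (1.74652 + 1.52519 + 1.61333 + 1.65838 + 1.74652 + 1.74652 + 1.65838 + 1.74652) / 8 = 13.441360 / 8 = 1.680170
Sum of squared deviations: (+0.066350)² + (−0.154980)² + (−0.066840)² + (−0.021790)² + (+0.066350)² + (+0.066350)² + (−0.021790)² + (+0.066350)² = 0.047045
Variance = 0.047045 / 8 = 0.005881
SE* = √0.005881

SE* = 0.077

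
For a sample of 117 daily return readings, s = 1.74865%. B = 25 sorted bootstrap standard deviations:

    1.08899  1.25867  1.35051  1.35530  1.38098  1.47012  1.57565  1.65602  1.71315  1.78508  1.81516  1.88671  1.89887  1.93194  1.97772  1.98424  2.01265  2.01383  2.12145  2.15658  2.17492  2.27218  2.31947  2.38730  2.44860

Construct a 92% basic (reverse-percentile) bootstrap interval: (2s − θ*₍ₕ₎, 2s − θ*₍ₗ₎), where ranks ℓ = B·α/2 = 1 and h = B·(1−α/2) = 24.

Percentile endpoints at ranks 1 and 24: θ*₍1₎ = 1.08899, θ*₍24₎ = 2.38730.
Basic interval reflects these around s:
  lower = 2 × 1.74865 − 2.38730 = 1.11000
  upper = 2 × 1.74865 − 1.08899 = 2.40831

(1.11000, 2.40831)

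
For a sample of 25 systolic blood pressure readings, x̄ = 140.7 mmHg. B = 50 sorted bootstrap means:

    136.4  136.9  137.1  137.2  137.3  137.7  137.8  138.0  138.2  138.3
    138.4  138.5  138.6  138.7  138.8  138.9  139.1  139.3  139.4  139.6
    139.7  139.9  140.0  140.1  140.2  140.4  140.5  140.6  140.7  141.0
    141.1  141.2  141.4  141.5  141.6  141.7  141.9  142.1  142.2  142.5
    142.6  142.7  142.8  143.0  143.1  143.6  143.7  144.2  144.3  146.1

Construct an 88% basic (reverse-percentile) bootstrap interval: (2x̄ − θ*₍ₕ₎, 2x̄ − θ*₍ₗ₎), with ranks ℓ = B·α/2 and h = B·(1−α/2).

Percentile endpoints at ranks 3 and 47: θ*₍3₎ = 137.1, θ*₍47₎ = 143.7.
Basic interval reflects these around x̄:
  lower = 2 × 140.7 − 143.7 = 137.7
  upper = 2 × 140.7 − 137.1 = 144.3

(137.7, 144.3)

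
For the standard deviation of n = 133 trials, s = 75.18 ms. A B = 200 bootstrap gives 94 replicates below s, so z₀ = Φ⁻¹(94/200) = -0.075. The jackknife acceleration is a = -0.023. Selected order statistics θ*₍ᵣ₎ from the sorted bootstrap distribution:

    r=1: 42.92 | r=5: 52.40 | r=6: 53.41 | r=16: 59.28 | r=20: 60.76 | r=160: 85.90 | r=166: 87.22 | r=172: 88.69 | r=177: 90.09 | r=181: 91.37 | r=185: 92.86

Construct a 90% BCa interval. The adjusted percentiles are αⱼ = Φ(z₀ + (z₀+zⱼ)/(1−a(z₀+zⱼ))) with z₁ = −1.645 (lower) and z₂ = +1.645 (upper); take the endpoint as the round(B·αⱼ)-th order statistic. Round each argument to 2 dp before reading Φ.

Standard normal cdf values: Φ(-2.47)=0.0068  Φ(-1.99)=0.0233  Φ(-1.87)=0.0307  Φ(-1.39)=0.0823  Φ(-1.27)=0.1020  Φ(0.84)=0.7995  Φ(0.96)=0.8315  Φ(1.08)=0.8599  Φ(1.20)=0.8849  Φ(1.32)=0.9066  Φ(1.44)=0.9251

(53.41, 92.86)

Lower: z₀ + z₁ = -0.075 + (-1.645) = -1.720; 1 − a(z₀+z₁) = 1 − (-0.023)(-1.720) = 0.9604; argument = -0.075 + (-1.720)/0.9604 = -1.8658 → -1.87.
α₁ = Φ(-1.87) = 0.0307; rank = round(200 × 0.0307) = 6; θ*₍6₎ = 53.41.
Upper: z₀ + z₂ = 1.570; 1 − a(z₀+z₂) = 1.0361; argument = 1.4403 → 1.44; α₂ = 0.9251; rank = 185; θ*₍185₎ = 92.86.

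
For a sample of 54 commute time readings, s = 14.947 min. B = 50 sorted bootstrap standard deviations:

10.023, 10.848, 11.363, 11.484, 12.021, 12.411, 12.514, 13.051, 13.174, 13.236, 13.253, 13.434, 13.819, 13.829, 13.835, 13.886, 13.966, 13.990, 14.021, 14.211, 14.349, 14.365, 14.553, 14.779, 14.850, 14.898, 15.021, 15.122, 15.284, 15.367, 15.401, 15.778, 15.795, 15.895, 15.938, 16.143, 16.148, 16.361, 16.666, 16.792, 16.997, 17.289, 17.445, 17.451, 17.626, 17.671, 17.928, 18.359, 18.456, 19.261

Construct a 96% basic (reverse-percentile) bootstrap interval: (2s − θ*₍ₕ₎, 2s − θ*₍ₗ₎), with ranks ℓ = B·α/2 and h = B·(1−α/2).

(11.438, 19.871)

Percentile endpoints at ranks 1 and 49: θ*₍1₎ = 10.023, θ*₍49₎ = 18.456.
Basic interval reflects these around s:
  lower = 2 × 14.947 − 18.456 = 11.438
  upper = 2 × 14.947 − 10.023 = 19.871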